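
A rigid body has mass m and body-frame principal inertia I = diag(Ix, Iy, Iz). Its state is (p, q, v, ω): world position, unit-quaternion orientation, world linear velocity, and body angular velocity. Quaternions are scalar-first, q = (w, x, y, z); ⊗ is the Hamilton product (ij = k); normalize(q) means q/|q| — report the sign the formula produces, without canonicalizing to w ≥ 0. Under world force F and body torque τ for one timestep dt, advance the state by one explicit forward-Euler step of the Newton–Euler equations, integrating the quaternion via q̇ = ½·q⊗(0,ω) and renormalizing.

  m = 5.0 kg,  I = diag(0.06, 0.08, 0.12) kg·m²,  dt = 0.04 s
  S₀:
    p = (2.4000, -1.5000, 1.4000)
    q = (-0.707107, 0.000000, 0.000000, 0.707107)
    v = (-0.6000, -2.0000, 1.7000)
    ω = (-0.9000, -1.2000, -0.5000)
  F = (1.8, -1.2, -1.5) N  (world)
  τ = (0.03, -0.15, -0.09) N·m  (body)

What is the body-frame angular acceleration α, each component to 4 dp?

α = (0.1000, -1.5375, -0.9300)

precession coupling ω×(Iω) = (0.0240, -0.0270, 0.0216)
α = I⁻¹(τ − ω×Iω) = (0.1000, -1.5375, -0.9300)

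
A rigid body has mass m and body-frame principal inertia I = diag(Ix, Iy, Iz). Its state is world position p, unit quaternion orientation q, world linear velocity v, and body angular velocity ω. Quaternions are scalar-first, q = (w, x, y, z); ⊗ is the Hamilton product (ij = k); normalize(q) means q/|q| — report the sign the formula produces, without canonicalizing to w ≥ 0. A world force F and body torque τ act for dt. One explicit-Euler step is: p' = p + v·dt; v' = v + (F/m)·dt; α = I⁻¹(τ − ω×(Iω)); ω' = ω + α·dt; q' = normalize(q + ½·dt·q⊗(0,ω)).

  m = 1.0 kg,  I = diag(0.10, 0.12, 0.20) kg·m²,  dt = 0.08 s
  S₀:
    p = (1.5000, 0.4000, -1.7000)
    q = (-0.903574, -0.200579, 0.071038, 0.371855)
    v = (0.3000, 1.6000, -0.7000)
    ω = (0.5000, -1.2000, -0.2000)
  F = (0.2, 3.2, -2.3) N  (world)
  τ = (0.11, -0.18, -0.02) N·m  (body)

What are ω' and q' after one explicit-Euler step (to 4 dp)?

ω' = (0.5726, -1.3267, -0.2032)
q' = (-0.8919, -0.2011, 0.1201, 0.3868)

angular accel α = (0.9080, -1.5833, -0.0400)
ω' = ω + α·dt = (0.5726, -1.3267, -0.2032)
q⊗(0,ω) = (0.2599061, -0.0197686, 1.2301005, 0.3858906)
q' = normalize(q + ½dt·q⊗(0,ω)) = (-0.8919, -0.2011, 0.1201, 0.3868)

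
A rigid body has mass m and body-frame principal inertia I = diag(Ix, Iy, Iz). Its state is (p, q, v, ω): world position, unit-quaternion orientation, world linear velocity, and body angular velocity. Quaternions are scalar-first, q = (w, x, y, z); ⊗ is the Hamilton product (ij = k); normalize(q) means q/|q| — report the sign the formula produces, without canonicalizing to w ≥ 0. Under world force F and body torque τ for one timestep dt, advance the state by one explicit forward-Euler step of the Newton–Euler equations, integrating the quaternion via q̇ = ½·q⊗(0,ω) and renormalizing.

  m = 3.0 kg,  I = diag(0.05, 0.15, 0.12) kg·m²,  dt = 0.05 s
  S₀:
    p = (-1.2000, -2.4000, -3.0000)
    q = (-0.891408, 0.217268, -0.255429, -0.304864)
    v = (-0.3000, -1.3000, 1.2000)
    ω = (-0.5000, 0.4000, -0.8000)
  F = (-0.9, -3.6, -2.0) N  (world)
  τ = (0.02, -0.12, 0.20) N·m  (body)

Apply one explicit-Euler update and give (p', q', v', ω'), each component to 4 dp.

linear accel F/m = (-0.3000, -1.2000, -0.6667)
new position p' = (-1.2150, -2.4650, -2.9400)
v' = v + a·dt = (-0.3150, -1.3600, 1.1667)
gyro term ω×Iω = (0.0096, -0.0280, -0.0200)
(τ − ω×Iω)/I = (0.2080, -0.6133, 1.8333)
new body rate ω' = (-0.4896, 0.3693, -0.7083)
Hamilton product q⊗(0,ω) = (-0.0330856, 0.7719928, -0.0303168, 0.6723191)
q' = normalize(q + ½dt·q⊗(0,ω)) = (-0.8919, 0.2365, -0.2561, -0.2880)

p' = (-1.2150, -2.4650, -2.9400)
q' = (-0.8919, 0.2365, -0.2561, -0.2880)
v' = (-0.3150, -1.3600, 1.1667)
ω' = (-0.4896, 0.3693, -0.7083)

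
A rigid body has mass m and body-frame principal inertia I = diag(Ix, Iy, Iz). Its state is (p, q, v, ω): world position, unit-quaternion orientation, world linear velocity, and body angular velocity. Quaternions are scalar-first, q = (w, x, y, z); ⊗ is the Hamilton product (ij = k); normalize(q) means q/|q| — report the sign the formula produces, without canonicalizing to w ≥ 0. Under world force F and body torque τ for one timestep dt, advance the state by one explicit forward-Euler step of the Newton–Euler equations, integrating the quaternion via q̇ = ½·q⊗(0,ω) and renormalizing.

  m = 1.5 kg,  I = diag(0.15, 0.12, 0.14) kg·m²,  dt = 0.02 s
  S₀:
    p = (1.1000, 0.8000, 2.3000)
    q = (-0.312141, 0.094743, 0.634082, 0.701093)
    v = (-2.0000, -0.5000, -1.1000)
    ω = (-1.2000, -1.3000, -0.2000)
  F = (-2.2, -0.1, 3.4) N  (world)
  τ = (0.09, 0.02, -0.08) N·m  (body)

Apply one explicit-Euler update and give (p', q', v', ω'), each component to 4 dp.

p' = (1.0600, 0.7900, 2.2780)
q' = (-0.3013, 0.1063, 0.6298, 0.7080)
v' = (-2.0293, -0.5013, -1.0547)
ω' = (-1.1887, -1.2971, -0.2047)

new position p' = (1.0600, 0.7900, 2.2780)
new velocity v' = (-2.0293, -0.5013, -1.0547)
ω×(Iω) gyroscopic = (0.0052, 0.0024, -0.0468)
angular accel α = (0.5653, 0.1467, -0.2371)
ω + α·dt = (-1.1887, -1.2971, -0.2047)
2q̇ = q⊗(0,ω) = (1.0782168, 1.1591737, -0.4165797, 0.7001607)
q' = normalize(q + ½dt·q⊗(0,ω)) = (-0.3013, 0.1063, 0.6298, 0.7080)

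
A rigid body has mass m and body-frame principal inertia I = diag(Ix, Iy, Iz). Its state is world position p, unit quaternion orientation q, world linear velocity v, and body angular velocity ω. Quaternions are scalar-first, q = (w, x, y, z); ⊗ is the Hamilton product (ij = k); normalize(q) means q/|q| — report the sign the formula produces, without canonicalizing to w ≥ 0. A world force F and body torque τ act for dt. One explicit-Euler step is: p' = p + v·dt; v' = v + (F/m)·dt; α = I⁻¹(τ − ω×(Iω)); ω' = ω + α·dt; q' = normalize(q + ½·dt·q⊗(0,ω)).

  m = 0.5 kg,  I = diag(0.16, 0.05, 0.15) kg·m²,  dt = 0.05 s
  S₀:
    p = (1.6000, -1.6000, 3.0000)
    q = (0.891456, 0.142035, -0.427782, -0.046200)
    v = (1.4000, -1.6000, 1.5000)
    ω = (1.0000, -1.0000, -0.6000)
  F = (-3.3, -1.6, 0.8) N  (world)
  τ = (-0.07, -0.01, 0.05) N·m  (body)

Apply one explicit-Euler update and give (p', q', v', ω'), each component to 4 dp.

p' = (1.6700, -1.6800, 3.0750)
q' = (0.8759, 0.1695, -0.4488, -0.0524)
v' = (1.0700, -1.7600, 1.5800)
ω' = (0.9594, -1.0040, -0.6200)

new position p' = (1.6700, -1.6800, 3.0750)
new velocity v' = (1.0700, -1.7600, 1.5800)
gyro term ω×Iω = (0.0600, -0.0060, 0.1100)
(τ − ω×Iω)/I = (-0.8125, -0.0800, -0.4000)
ω + α·dt = (0.9594, -1.0040, -0.6200)
2q̇ = q⊗(0,ω) = (-0.5975370, 1.1019252, -0.8524350, -0.2491266)
q' = normalize(q + ½dt·q⊗(0,ω)) = (0.8759, 0.1695, -0.4488, -0.0524)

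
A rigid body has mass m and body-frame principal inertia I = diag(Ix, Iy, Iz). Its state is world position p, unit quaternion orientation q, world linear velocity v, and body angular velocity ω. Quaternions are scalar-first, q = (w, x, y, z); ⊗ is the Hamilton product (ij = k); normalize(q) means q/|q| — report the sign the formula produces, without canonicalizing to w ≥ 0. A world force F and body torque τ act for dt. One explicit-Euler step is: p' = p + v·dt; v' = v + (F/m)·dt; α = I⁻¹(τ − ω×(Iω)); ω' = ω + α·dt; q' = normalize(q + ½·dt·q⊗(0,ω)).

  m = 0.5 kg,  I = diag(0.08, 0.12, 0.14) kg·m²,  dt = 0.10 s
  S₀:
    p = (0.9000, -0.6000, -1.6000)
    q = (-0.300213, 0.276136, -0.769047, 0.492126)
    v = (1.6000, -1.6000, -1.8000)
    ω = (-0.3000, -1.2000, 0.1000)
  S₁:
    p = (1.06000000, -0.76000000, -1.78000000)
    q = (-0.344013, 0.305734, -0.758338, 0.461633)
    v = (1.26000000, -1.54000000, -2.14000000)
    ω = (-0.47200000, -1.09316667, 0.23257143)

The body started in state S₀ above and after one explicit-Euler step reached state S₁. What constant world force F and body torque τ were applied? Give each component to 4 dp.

ω₁ − ω₀ = (-0.17200000, 0.10683333, 0.13257143)
gyro term ω₀×Iω₀ = (-0.0024, 0.0018, 0.0144)
τ = I·(Δω/dt) + ω₀×(Iω₀) = (-0.1400, 0.1300, 0.2000)
Δv = v₁−v₀ = (-0.34000000, 0.06000000, -0.34000000)
F = m·Δv/dt = (-1.7000, 0.3000, -1.7000)

F = (-1.7000, 0.3000, -1.7000)
τ = (-0.1400, 0.1300, 0.2000)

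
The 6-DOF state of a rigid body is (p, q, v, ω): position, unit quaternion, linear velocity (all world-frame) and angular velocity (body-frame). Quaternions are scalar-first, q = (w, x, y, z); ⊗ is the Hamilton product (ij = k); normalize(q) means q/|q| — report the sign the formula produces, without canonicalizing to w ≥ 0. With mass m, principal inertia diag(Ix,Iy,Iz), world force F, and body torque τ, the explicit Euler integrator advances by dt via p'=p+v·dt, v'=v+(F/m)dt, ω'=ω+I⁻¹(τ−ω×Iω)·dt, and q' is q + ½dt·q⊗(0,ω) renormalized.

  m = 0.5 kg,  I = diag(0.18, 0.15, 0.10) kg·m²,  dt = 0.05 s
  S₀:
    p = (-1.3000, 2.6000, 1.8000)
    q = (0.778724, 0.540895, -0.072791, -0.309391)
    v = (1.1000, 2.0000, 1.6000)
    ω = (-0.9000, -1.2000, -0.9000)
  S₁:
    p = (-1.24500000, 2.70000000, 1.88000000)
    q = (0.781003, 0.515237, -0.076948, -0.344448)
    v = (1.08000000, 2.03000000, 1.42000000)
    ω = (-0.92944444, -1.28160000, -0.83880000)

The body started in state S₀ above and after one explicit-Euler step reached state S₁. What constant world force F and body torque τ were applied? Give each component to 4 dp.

v₁ − v₀ = (-0.02000000, 0.03000000, -0.18000000)
F = m·Δv/dt = (-0.2000, 0.3000, -1.8000)
Δω = ω₁−ω₀ = (-0.02944444, -0.08160000, 0.06120000)
gyro term ω₀×Iω₀ = (-0.0540, 0.0648, -0.0324)
applied torque τ = (-0.1600, -0.1800, 0.0900)

F = (-0.2000, 0.3000, -1.8000)
τ = (-0.1600, -0.1800, 0.0900)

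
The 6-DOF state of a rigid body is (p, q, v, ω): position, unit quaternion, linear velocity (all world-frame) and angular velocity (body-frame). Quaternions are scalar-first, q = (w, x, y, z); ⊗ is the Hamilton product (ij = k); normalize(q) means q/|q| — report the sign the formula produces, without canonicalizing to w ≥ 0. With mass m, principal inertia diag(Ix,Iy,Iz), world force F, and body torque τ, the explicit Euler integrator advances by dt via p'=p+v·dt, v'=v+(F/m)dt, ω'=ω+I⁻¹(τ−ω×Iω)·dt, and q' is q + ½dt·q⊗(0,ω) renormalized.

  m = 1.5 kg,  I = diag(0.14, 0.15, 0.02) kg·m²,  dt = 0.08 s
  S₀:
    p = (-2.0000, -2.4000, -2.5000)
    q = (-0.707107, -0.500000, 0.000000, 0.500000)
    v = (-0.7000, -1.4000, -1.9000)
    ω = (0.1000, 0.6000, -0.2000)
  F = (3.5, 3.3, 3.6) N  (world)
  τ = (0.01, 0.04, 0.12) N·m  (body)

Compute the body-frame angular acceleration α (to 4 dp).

α = (-0.0400, 0.2827, 5.9700)

precession coupling ω×(Iω) = (0.0156, -0.0024, 0.0006)
angular accel α = (-0.0400, 0.2827, 5.9700)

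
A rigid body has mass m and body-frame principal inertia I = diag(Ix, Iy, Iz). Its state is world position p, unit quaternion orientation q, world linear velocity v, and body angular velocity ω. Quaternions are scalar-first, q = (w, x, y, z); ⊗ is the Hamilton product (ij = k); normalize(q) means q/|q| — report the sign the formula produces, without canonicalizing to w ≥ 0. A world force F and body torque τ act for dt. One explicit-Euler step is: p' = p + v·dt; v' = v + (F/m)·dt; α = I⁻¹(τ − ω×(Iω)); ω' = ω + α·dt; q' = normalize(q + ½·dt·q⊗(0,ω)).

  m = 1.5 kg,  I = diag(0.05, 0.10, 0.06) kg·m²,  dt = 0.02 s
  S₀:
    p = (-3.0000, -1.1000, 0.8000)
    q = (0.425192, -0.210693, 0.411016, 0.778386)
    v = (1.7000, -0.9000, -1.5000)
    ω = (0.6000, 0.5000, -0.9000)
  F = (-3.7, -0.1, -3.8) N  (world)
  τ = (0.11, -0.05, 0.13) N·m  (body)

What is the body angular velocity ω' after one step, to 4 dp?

ω×(Iω) gyroscopic = (0.0180, 0.0054, 0.0150)
α = I⁻¹(τ − ω×Iω) = (1.8400, -0.5540, 1.9167)
ω' = ω + α·dt = (0.6368, 0.4889, -0.8617)

ω' = (0.6368, 0.4889, -0.8617)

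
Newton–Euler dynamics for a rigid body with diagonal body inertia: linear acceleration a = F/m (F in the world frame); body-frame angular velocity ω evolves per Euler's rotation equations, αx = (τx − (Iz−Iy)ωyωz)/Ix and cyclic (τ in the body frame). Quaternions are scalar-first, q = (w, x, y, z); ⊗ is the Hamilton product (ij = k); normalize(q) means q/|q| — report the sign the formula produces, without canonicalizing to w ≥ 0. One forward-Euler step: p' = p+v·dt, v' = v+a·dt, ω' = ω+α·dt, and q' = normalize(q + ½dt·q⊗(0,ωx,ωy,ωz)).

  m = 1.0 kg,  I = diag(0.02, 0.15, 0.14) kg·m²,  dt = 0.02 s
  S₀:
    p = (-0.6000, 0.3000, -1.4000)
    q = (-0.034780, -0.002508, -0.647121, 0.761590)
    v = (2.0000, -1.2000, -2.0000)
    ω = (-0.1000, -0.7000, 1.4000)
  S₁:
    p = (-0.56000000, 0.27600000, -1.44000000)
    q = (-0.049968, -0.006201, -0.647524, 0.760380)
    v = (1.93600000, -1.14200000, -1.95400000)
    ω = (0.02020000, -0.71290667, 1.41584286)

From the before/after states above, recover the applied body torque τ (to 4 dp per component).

τ = (0.1300, -0.0800, 0.1200)

ω₁ − ω₀ = (0.12020000, -0.01290667, 0.01584286)
applied torque τ = (0.1300, -0.0800, 0.1200)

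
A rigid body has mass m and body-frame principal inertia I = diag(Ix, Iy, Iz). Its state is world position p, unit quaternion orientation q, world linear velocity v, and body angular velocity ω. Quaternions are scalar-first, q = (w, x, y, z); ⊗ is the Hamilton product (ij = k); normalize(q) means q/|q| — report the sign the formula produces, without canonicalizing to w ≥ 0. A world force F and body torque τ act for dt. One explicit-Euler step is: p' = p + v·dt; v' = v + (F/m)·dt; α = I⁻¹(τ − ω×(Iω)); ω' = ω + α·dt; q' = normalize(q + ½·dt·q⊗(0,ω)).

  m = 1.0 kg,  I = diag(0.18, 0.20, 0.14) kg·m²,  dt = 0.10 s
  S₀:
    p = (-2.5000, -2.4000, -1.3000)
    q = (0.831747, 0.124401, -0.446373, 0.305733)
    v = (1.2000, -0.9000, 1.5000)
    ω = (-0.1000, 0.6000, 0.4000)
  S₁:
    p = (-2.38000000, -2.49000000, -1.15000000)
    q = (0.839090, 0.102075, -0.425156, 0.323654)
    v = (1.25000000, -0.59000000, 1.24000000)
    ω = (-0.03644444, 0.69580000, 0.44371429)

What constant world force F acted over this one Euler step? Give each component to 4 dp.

velocity change Δv = (0.05000000, 0.31000000, -0.26000000)
m·(v₁−v₀)/dt = (0.5000, 3.1000, -2.6000)

F = (0.5000, 3.1000, -2.6000)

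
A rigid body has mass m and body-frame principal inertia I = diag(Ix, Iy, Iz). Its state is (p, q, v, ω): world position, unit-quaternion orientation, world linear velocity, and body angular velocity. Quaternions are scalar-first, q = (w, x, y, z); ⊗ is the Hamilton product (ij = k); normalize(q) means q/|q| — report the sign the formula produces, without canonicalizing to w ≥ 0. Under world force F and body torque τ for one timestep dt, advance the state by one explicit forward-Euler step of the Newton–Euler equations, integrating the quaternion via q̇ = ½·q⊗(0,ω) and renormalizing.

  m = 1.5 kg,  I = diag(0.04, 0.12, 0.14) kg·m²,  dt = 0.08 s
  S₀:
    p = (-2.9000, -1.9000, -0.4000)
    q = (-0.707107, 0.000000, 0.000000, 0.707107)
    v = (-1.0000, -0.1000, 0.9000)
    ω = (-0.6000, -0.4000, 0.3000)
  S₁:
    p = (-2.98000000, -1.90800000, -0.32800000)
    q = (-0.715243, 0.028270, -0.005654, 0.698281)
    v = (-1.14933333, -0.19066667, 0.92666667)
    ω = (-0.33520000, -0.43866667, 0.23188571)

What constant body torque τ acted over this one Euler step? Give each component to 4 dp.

Δω = ω₁−ω₀ = (0.26480000, -0.03866667, -0.06811429)
I·α + gyro = (0.1300, -0.0400, -0.1000)

τ = (0.1300, -0.0400, -0.1000)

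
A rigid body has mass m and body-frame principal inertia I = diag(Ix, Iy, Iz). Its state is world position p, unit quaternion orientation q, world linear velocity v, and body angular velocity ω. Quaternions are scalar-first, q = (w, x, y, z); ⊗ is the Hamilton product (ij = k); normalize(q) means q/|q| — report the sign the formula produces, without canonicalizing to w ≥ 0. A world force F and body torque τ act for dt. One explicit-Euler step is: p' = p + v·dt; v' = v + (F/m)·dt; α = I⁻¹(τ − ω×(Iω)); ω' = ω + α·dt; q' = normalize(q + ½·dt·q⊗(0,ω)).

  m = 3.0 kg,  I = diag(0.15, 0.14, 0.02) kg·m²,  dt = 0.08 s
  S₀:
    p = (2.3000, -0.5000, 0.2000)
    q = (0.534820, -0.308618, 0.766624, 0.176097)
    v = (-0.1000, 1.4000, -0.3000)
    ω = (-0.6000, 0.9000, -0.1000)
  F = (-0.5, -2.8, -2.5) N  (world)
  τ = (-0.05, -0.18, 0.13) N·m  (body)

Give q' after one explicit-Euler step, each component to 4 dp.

2q̇ = q⊗(0,ω) = (-0.8575227, -0.5560417, 0.3448180, 0.1287362)
q + ½dt·q⊗(0,ω), renormalized = (0.5000, -0.3305, 0.7797, 0.1811)

q' = (0.5000, -0.3305, 0.7797, 0.1811)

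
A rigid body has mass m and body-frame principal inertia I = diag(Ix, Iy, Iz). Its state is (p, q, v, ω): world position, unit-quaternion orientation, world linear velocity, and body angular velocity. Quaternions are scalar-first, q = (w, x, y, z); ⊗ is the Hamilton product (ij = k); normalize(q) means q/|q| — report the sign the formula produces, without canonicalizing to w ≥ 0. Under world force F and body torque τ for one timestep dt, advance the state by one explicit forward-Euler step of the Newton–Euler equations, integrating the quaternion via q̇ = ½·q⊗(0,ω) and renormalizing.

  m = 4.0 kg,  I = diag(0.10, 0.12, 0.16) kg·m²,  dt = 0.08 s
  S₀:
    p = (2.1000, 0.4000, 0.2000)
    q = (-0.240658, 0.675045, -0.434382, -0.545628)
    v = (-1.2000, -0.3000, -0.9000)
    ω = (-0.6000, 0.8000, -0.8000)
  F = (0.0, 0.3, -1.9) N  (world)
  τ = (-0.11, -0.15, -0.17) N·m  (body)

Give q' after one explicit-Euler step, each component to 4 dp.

q' = (-0.2277, 0.7112, -0.4069, -0.5261)

Hamilton product q⊗(0,ω) = (0.3160302, 0.9284028, 0.6748864, 0.4719332)
q + ½dt·q⊗(0,ω), renormalized = (-0.2277, 0.7112, -0.4069, -0.5261)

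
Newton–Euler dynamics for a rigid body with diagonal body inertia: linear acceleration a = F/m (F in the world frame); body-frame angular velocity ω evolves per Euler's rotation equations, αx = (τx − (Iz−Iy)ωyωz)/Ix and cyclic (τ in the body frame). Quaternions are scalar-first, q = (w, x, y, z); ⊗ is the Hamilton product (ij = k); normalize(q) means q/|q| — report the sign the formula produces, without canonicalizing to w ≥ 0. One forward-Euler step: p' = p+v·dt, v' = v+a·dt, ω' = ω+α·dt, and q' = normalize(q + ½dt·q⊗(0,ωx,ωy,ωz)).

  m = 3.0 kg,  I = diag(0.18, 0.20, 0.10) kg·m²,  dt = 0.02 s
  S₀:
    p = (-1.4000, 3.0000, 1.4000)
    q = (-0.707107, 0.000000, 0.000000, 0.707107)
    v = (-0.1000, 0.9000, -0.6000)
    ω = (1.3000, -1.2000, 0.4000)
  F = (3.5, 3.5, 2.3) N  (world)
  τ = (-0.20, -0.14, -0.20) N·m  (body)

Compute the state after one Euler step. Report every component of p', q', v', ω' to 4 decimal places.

gyro term ω×Iω = (0.0480, 0.0416, -0.0312)
angular accel α = (-1.3778, -0.9080, -1.6880)
new body rate ω' = (1.2724, -1.2182, 0.3662)
Hamilton product q⊗(0,ω) = (-0.2828428, -0.0707107, 1.7677675, -0.2828428)
q' = normalize(q + ½dt·q⊗(0,ω)) = (-0.7098, -0.0007, 0.0177, 0.7042)
p' = p + v·dt = (-1.4020, 3.0180, 1.3880)
v' = v + a·dt = (-0.0767, 0.9233, -0.5847)

p' = (-1.4020, 3.0180, 1.3880)
q' = (-0.7098, -0.0007, 0.0177, 0.7042)
v' = (-0.0767, 0.9233, -0.5847)
ω' = (1.2724, -1.2182, 0.3662)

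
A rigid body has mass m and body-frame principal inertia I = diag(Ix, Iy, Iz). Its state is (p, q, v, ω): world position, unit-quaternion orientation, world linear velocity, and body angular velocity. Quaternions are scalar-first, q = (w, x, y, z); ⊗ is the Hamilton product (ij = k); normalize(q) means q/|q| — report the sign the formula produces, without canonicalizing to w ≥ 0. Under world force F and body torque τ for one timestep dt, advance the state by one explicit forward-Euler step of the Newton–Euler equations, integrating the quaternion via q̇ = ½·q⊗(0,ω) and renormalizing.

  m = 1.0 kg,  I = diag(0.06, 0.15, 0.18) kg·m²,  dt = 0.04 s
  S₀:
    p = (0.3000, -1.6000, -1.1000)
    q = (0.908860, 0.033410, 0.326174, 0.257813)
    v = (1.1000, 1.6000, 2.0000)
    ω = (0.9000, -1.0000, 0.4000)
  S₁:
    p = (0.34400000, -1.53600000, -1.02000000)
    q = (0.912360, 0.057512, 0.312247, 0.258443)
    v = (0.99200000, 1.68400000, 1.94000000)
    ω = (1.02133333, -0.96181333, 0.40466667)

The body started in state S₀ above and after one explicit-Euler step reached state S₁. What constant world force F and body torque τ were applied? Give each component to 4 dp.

Δv = v₁−v₀ = (-0.10800000, 0.08400000, -0.06000000)
m·(v₁−v₀)/dt = (-2.7000, 2.1000, -1.5000)
ω₁ − ω₀ = (0.12133333, 0.03818667, 0.00466667)
precession coupling = (-0.0120, -0.0432, -0.0810)
I·α + gyro = (0.1700, 0.1000, -0.0600)

F = (-2.7000, 2.1000, -1.5000)
τ = (0.1700, 0.1000, -0.0600)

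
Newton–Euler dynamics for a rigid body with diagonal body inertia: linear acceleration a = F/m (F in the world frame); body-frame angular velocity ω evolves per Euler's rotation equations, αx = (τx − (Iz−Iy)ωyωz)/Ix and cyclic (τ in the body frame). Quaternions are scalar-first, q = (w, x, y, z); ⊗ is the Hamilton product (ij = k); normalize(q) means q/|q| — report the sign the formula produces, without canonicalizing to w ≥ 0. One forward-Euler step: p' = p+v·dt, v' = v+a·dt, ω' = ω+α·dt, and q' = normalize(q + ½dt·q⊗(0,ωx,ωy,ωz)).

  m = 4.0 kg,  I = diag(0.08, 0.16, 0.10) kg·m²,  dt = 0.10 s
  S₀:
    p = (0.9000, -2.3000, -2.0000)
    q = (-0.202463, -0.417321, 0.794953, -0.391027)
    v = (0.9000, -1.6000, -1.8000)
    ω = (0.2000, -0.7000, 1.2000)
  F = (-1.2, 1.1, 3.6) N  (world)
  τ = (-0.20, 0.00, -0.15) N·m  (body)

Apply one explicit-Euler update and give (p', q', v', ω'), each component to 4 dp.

p' = (0.9900, -2.4600, -2.1800)
q' = (-0.1466, -0.3844, 0.8211, -0.3955)
v' = (0.8700, -1.5725, -1.7100)
ω' = (-0.1130, -0.6970, 1.0612)

p' = p + v·dt = (0.9900, -2.4600, -2.1800)
v' = v + a·dt = (0.8700, -1.5725, -1.7100)
precession coupling ω×(Iω) = (0.0504, -0.0048, -0.0112)
angular accel α = (-3.1300, 0.0300, -1.3880)
ω' = ω + α·dt = (-0.1130, -0.6970, 1.0612)
Hamilton product q⊗(0,ω) = (1.1091637, 0.6397321, 0.5643039, -0.1098215)
q' = normalize(q + ½dt·q⊗(0,ω)) = (-0.1466, -0.3844, 0.8211, -0.3955)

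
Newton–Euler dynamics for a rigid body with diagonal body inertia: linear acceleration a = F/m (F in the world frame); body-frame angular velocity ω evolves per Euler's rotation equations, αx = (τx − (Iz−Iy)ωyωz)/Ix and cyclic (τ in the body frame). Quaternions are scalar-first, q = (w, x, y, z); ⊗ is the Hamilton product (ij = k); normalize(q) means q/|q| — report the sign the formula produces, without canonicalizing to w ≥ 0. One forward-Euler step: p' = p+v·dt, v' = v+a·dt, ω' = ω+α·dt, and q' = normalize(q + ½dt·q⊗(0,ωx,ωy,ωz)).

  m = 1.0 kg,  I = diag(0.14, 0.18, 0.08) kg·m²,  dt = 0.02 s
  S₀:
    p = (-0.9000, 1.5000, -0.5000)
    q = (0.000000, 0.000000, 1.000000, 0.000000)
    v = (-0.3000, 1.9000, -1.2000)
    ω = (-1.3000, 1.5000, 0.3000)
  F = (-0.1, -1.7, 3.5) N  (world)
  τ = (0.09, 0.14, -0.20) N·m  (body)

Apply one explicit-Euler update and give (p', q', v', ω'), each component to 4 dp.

p' = (-0.9060, 1.5380, -0.5240)
q' = (-0.0150, 0.0030, 0.9998, 0.0130)
v' = (-0.3020, 1.8660, -1.1300)
ω' = (-1.2807, 1.5182, 0.2695)

ω×(Iω) gyroscopic = (-0.0450, -0.0234, -0.0780)
(τ − ω×Iω)/I = (0.9643, 0.9078, -1.5250)
new body rate ω' = (-1.2807, 1.5182, 0.2695)
2q̇ = q⊗(0,ω) = (-1.5000000, 0.3000000, 0.0000000, 1.3000000)
q + ½dt·q⊗(0,ω), renormalized = (-0.0150, 0.0030, 0.9998, 0.0130)
p' = p + v·dt = (-0.9060, 1.5380, -0.5240)
v + (F/m)dt = (-0.3020, 1.8660, -1.1300)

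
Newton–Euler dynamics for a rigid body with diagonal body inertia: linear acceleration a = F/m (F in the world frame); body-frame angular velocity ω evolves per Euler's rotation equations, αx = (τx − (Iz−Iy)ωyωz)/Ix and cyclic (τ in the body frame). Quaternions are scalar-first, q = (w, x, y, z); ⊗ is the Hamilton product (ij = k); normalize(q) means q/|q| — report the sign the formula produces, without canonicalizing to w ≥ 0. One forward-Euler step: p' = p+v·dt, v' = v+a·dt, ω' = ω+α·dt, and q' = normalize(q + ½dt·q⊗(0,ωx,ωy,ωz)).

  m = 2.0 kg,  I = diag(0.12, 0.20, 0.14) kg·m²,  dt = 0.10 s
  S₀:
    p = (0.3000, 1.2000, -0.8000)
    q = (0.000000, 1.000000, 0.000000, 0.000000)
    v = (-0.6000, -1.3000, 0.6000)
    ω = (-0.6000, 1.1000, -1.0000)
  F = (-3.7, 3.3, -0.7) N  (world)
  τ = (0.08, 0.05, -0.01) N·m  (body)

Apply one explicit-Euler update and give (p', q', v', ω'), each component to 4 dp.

a = (-1.8500, 1.6500, -0.3500)
p + v·dt = (0.2400, 1.0700, -0.7400)
new velocity v' = (-0.7850, -1.1350, 0.5650)
ω×(Iω) gyroscopic = (0.0660, -0.0120, -0.0528)
α = I⁻¹(τ − ω×Iω) = (0.1167, 0.3100, 0.3057)
ω' = ω + α·dt = (-0.5883, 1.1310, -0.9694)
q⊗(0,ω) = (0.6000000, 0.0000000, 1.0000000, 1.1000000)
q' = normalize(q + ½dt·q⊗(0,ω)) = (0.0299, 0.9968, 0.0498, 0.0548)

p' = (0.2400, 1.0700, -0.7400)
q' = (0.0299, 0.9968, 0.0498, 0.0548)
v' = (-0.7850, -1.1350, 0.5650)
ω' = (-0.5883, 1.1310, -0.9694)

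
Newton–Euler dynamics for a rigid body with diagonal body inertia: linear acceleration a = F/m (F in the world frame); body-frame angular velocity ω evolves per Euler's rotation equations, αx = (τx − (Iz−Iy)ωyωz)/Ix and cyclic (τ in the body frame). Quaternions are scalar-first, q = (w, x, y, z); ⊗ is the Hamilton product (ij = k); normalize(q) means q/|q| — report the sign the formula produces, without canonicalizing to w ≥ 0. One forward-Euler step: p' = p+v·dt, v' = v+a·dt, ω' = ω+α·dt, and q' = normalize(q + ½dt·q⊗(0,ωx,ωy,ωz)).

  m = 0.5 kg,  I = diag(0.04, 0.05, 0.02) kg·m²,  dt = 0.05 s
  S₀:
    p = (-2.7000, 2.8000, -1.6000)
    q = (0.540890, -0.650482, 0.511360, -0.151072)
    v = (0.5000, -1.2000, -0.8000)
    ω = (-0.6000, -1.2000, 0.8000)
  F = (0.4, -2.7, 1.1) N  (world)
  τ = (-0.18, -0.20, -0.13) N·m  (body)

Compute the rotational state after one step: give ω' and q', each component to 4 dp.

ω' = (-0.8610, -1.3904, 0.4570)
q' = (0.5491, -0.6524, 0.5100, -0.1130)

gyro term ω×Iω = (0.0288, -0.0096, 0.0072)
(τ − ω×Iω)/I = (-5.2200, -3.8080, -6.8600)
ω' = ω + α·dt = (-0.8610, -1.3904, 0.4570)
2q̇ = q⊗(0,ω) = (0.3442004, -0.0967324, -0.0380392, 1.5201064)
updated quaternion q' = (0.5491, -0.6524, 0.5100, -0.1130)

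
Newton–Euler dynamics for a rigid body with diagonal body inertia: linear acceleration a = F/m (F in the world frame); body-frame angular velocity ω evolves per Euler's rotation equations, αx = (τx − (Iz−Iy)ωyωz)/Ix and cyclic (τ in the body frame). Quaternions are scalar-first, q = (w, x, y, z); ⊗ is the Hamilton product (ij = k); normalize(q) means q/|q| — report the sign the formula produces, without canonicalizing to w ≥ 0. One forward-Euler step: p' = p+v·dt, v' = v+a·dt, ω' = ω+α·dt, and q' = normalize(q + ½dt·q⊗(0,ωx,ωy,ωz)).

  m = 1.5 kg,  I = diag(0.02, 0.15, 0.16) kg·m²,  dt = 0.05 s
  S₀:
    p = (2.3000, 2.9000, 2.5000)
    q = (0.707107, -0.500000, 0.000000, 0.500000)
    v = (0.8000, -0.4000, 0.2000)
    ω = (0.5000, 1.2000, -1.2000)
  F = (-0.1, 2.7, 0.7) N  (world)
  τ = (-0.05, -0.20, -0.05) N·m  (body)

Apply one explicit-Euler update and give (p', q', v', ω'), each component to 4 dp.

p' = (2.3400, 2.8800, 2.5100)
q' = (0.7276, -0.5057, 0.0125, 0.4633)
v' = (0.7967, -0.3100, 0.2233)
ω' = (0.4110, 1.1053, -1.2400)

gyro term ω×Iω = (-0.0144, 0.0840, 0.0780)
angular accel α = (-1.7800, -1.8933, -0.8000)
ω' = ω + α·dt = (0.4110, 1.1053, -1.2400)
q⊗(0,ω) = (0.8500000, -0.2464465, 0.4985284, -1.4485284)
q' = normalize(q + ½dt·q⊗(0,ω)) = (0.7276, -0.5057, 0.0125, 0.4633)
p + v·dt = (2.3400, 2.8800, 2.5100)
v + (F/m)dt = (0.7967, -0.3100, 0.2233)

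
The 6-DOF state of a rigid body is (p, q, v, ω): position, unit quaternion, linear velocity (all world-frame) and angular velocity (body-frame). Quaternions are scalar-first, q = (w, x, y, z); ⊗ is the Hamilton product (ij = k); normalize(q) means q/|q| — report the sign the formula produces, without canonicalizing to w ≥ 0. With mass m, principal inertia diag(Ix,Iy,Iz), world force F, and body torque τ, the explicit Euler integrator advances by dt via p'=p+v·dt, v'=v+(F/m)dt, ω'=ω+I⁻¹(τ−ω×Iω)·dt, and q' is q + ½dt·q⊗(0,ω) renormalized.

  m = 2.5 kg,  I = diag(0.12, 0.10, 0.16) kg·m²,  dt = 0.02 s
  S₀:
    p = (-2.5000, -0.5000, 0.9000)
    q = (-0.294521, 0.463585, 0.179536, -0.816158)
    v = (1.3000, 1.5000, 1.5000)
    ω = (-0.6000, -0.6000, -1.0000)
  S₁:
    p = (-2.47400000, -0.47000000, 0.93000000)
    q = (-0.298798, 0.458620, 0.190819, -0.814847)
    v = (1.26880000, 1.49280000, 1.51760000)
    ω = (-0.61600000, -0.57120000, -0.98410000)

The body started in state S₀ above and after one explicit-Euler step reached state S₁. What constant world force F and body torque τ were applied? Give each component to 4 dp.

rate change Δω = (-0.01600000, 0.02880000, 0.01590000)
precession coupling = (0.0360, -0.0240, -0.0072)
τ = I·(Δω/dt) + ω₀×(Iω₀) = (-0.0600, 0.1200, 0.1200)
v₁ − v₀ = (-0.03120000, -0.00720000, 0.01760000)
F = m·Δv/dt = (-3.9000, -0.9000, 2.2000)

F = (-3.9000, -0.9000, 2.2000)
τ = (-0.0600, 0.1200, 0.1200)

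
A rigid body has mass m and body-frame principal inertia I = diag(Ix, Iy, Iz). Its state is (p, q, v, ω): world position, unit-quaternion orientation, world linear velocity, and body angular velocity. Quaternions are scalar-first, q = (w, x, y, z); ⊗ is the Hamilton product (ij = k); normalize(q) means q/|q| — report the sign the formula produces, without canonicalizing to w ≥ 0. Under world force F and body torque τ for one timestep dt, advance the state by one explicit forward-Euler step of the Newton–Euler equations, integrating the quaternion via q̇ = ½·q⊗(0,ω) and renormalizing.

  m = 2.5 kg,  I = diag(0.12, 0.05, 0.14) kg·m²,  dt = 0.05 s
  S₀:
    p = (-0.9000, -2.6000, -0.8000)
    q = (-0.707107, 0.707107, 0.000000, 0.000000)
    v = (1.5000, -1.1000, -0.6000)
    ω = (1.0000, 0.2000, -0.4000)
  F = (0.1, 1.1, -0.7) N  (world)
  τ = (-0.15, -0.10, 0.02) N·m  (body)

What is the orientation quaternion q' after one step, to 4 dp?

2q̇ = q⊗(0,ω) = (-0.7071070, -0.7071070, 0.1414214, 0.4242642)
updated quaternion q' = (-0.7245, 0.6892, 0.0035, 0.0106)

q' = (-0.7245, 0.6892, 0.0035, 0.0106)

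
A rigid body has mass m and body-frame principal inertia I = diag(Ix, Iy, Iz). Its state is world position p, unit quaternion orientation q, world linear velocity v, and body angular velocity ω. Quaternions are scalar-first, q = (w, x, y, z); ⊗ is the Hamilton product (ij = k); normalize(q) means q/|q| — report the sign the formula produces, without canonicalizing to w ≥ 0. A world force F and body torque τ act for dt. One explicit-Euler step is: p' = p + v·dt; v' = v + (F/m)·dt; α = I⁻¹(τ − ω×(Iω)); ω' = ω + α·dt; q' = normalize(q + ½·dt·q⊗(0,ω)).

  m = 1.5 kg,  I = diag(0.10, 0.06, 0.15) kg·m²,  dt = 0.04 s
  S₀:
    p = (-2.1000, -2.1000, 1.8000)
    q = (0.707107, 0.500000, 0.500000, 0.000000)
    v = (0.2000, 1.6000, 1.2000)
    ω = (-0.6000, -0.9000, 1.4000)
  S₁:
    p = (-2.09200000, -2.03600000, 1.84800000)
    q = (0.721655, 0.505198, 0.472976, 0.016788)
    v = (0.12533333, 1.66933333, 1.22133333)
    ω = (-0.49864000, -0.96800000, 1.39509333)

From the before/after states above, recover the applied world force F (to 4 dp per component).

F = (-2.8000, 2.6000, 0.8000)

v₁ − v₀ = (-0.07466667, 0.06933333, 0.02133333)
applied force F = (-2.8000, 2.6000, 0.8000)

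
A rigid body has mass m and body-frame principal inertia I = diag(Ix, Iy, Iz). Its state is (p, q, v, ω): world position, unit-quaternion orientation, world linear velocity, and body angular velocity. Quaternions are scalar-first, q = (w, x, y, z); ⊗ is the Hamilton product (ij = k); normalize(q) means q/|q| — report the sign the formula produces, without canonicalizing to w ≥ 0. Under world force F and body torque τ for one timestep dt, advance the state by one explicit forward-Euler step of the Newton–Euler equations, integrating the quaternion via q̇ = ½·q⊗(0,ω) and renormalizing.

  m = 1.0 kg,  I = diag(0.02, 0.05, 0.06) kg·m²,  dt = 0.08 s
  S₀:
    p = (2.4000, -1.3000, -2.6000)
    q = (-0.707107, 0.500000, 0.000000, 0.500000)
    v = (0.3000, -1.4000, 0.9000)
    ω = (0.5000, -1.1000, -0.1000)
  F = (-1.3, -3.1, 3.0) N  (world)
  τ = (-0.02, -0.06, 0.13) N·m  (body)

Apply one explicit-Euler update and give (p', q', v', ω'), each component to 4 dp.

α = I⁻¹(τ − ω×Iω) = (-1.0550, -1.2400, 2.4417)
ω + α·dt = (0.4156, -1.1992, 0.0953)
q⊗(0,ω) = (-0.2000000, 0.1964465, 1.0778177, -0.4792893)
q' = normalize(q + ½dt·q⊗(0,ω)) = (-0.7143, 0.5073, 0.0431, 0.4803)
p' = p + v·dt = (2.4240, -1.4120, -2.5280)
v + (F/m)dt = (0.1960, -1.6480, 1.1400)

p' = (2.4240, -1.4120, -2.5280)
q' = (-0.7143, 0.5073, 0.0431, 0.4803)
v' = (0.1960, -1.6480, 1.1400)
ω' = (0.4156, -1.1992, 0.0953)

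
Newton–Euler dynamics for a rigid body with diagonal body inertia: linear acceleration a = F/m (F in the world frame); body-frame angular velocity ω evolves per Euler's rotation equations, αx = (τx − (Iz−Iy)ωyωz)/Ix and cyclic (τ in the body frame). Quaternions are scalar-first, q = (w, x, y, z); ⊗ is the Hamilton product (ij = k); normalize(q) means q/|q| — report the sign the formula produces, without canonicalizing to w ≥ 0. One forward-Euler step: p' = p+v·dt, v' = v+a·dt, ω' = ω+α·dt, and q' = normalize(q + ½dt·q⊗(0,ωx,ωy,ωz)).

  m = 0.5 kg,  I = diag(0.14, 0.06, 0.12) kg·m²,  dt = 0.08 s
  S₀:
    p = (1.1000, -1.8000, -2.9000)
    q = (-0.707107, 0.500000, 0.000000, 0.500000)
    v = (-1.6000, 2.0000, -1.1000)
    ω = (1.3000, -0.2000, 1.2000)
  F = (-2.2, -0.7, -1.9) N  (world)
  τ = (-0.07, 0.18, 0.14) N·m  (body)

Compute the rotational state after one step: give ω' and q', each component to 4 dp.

precession coupling ω×(Iω) = (-0.0144, 0.0312, 0.0208)
angular accel α = (-0.3971, 2.4800, 0.9933)
new body rate ω' = (1.2682, -0.0016, 1.2795)
2q̇ = q⊗(0,ω) = (-1.2500000, -0.8192391, 0.1914214, -0.9485284)
q' = normalize(q + ½dt·q⊗(0,ω)) = (-0.7552, 0.4660, 0.0076, 0.4609)

ω' = (1.2682, -0.0016, 1.2795)
q' = (-0.7552, 0.4660, 0.0076, 0.4609)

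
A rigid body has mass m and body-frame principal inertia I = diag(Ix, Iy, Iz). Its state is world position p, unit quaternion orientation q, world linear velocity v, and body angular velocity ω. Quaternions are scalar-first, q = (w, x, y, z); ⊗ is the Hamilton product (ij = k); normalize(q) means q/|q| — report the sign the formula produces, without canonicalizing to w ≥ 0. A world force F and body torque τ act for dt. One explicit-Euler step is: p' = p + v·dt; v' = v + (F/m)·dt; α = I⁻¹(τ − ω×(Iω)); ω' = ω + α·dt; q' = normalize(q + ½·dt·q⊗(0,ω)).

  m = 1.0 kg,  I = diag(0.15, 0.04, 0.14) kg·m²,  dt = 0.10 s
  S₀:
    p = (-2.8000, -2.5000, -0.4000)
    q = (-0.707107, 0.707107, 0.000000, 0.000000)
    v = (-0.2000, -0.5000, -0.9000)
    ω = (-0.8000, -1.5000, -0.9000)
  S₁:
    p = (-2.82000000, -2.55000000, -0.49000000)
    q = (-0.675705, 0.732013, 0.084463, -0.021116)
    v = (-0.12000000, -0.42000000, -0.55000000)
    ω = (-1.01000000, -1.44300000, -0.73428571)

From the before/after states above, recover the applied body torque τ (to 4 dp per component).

rate change Δω = (-0.21000000, 0.05700000, 0.16571429)
ω₀×(Iω₀) = (0.1350, 0.0072, -0.1320)
I·α + gyro = (-0.1800, 0.0300, 0.1000)

τ = (-0.1800, 0.0300, 0.1000)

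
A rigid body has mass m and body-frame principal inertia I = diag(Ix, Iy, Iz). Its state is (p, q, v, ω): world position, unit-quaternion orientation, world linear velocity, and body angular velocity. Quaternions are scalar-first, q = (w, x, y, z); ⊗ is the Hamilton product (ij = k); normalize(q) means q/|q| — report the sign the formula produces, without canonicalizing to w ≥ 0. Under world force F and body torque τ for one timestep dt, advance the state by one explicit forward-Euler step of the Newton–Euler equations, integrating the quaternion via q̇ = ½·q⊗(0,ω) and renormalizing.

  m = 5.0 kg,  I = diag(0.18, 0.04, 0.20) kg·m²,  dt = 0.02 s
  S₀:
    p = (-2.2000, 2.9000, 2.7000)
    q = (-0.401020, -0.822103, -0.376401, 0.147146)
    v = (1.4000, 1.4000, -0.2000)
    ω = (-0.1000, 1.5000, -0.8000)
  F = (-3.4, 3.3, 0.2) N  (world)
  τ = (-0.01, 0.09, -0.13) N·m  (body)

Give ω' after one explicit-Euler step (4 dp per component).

ω' = (-0.0798, 1.5458, -0.8151)

gyro term ω×Iω = (-0.1920, -0.0016, 0.0210)
(τ − ω×Iω)/I = (1.0111, 2.2900, -0.7550)
ω' = ω + α·dt = (-0.0798, 1.5458, -0.8151)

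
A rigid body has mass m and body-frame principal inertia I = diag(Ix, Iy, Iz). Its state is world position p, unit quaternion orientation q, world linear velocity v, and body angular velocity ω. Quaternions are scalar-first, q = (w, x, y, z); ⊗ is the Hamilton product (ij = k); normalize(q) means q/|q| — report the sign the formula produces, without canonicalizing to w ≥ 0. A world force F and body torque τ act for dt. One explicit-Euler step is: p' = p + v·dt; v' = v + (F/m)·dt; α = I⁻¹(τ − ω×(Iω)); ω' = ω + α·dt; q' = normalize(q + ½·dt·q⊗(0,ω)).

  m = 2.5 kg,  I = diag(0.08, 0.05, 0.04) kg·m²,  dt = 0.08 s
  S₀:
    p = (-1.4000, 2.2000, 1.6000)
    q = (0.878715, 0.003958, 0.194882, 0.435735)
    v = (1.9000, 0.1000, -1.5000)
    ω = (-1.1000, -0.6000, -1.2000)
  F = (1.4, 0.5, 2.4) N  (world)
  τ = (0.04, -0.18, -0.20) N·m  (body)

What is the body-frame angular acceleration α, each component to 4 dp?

α = (0.5900, -4.6560, -4.5050)

precession coupling ω×(Iω) = (-0.0072, 0.0528, -0.0198)
(τ − ω×Iω)/I = (0.5900, -4.6560, -4.5050)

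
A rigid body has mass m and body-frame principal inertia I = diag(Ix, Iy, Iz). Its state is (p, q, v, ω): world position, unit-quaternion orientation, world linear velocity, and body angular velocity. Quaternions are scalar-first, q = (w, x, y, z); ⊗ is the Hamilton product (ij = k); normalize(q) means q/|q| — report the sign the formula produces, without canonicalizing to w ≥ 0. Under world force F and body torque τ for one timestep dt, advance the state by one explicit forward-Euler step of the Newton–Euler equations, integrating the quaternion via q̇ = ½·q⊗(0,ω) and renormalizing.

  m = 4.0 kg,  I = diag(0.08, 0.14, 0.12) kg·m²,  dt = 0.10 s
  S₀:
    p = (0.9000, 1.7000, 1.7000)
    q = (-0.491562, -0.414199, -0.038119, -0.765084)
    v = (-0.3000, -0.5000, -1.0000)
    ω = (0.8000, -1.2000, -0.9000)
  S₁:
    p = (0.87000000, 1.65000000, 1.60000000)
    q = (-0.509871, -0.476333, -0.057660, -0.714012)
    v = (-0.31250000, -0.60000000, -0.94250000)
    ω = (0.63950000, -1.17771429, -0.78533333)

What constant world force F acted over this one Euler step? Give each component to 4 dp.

v₁ − v₀ = (-0.01250000, -0.10000000, 0.05750000)
F = m·Δv/dt = (-0.5000, -4.0000, 2.3000)

F = (-0.5000, -4.0000, 2.3000)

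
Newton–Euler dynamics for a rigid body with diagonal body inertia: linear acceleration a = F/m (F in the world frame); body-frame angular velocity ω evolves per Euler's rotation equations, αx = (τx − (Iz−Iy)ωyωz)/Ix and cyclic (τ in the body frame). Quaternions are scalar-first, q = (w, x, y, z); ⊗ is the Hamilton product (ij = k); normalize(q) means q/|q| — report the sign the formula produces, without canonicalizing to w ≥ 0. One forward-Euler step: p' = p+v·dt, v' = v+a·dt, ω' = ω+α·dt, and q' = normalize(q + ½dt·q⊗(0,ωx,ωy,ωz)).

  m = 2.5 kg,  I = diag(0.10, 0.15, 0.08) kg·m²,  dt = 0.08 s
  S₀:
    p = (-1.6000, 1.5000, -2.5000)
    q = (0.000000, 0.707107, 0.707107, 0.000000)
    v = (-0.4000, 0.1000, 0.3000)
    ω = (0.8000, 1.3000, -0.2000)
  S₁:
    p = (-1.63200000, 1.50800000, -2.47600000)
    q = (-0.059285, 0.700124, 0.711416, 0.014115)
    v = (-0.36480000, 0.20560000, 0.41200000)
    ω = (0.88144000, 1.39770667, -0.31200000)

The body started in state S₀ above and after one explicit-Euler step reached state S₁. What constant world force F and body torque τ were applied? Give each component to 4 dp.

F = (1.1000, 3.3000, 3.5000)
τ = (0.1200, 0.1800, -0.0600)

velocity change Δv = (0.03520000, 0.10560000, 0.11200000)
applied force F = (1.1000, 3.3000, 3.5000)
Δω = ω₁−ω₀ = (0.08144000, 0.09770667, -0.11200000)
applied torque τ = (0.1200, 0.1800, -0.0600)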